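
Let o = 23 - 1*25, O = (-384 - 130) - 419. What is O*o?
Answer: 1866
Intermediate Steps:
O = -933 (O = -514 - 419 = -933)
o = -2 (o = 23 - 25 = -2)
O*o = -933*(-2) = 1866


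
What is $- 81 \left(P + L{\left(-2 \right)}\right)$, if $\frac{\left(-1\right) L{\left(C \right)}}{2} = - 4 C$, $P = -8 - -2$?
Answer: $1782$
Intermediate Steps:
$P = -6$ ($P = -8 + 2 = -6$)
$L{\left(C \right)} = 8 C$ ($L{\left(C \right)} = - 2 \left(- 4 C\right) = 8 C$)
$- 81 \left(P + L{\left(-2 \right)}\right) = - 81 \left(-6 + 8 \left(-2\right)\right) = - 81 \left(-6 - 16\right) = \left(-81\right) \left(-22\right) = 1782$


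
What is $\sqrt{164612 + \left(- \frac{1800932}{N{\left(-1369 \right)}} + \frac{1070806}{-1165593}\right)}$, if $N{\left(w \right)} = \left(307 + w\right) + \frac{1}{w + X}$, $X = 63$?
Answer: $\frac{\sqrt{433782390236826399979254}}{1615030989} \approx 407.81$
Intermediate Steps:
$N{\left(w \right)} = 307 + w + \frac{1}{63 + w}$ ($N{\left(w \right)} = \left(307 + w\right) + \frac{1}{w + 63} = \left(307 + w\right) + \frac{1}{63 + w} = 307 + w + \frac{1}{63 + w}$)
$\sqrt{164612 + \left(- \frac{1800932}{N{\left(-1369 \right)}} + \frac{1070806}{-1165593}\right)} = \sqrt{164612 - \left(\frac{97346}{105963} + 1800932 \frac{63 - 1369}{19342 + \left(-1369\right)^{2} + 370 \left(-1369\right)}\right)} = \sqrt{164612 - \left(\frac{97346}{105963} + \frac{1800932}{\frac{1}{-1306} \left(19342 + 1874161 - 506530\right)}\right)} = \sqrt{164612 - \left(\frac{97346}{105963} + \frac{1800932}{\left(- \frac{1}{1306}\right) 1386973}\right)} = \sqrt{164612 - \left(\frac{97346}{105963} + \frac{1800932}{- \frac{1386973}{1306}}\right)} = \sqrt{164612 - - \frac{35584540206034}{20995402857}} = \sqrt{164612 + \left(\frac{336002456}{198139} - \frac{97346}{105963}\right)} = \sqrt{164612 + \frac{35584540206034}{20995402857}} = \sqrt{\frac{3491679795302518}{20995402857}} = \frac{\sqrt{433782390236826399979254}}{1615030989}$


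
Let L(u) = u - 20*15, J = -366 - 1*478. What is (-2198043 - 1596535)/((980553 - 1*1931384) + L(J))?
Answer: 3794578/951975 ≈ 3.9860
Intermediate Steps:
J = -844 (J = -366 - 478 = -844)
L(u) = -300 + u (L(u) = u - 300 = -300 + u)
(-2198043 - 1596535)/((980553 - 1*1931384) + L(J)) = (-2198043 - 1596535)/((980553 - 1*1931384) + (-300 - 844)) = -3794578/((980553 - 1931384) - 1144) = -3794578/(-950831 - 1144) = -3794578/(-951975) = -3794578*(-1/951975) = 3794578/951975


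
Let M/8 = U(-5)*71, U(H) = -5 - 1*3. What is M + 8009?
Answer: 3465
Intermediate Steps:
U(H) = -8 (U(H) = -5 - 3 = -8)
M = -4544 (M = 8*(-8*71) = 8*(-568) = -4544)
M + 8009 = -4544 + 8009 = 3465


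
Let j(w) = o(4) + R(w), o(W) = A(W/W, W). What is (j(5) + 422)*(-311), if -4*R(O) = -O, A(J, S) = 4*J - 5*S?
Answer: -506619/4 ≈ -1.2665e+5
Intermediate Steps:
A(J, S) = -5*S + 4*J
R(O) = O/4 (R(O) = -(-1)*O/4 = O/4)
o(W) = 4 - 5*W (o(W) = -5*W + 4*(W/W) = -5*W + 4*1 = -5*W + 4 = 4 - 5*W)
j(w) = -16 + w/4 (j(w) = (4 - 5*4) + w/4 = (4 - 20) + w/4 = -16 + w/4)
(j(5) + 422)*(-311) = ((-16 + (¼)*5) + 422)*(-311) = ((-16 + 5/4) + 422)*(-311) = (-59/4 + 422)*(-311) = (1629/4)*(-311) = -506619/4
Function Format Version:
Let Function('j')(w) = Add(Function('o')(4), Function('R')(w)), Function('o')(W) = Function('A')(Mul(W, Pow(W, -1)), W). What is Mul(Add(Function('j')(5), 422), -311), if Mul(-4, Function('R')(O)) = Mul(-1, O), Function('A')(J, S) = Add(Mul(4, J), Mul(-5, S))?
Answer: Rational(-506619, 4) ≈ -1.2665e+5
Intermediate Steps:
Function('A')(J, S) = Add(Mul(-5, S), Mul(4, J))
Function('R')(O) = Mul(Rational(1, 4), O) (Function('R')(O) = Mul(Rational(-1, 4), Mul(-1, O)) = Mul(Rational(1, 4), O))
Function('o')(W) = Add(4, Mul(-5, W)) (Function('o')(W) = Add(Mul(-5, W), Mul(4, Mul(W, Pow(W, -1)))) = Add(Mul(-5, W), Mul(4, 1)) = Add(Mul(-5, W), 4) = Add(4, Mul(-5, W)))
Function('j')(w) = Add(-16, Mul(Rational(1, 4), w)) (Function('j')(w) = Add(Add(4, Mul(-5, 4)), Mul(Rational(1, 4), w)) = Add(Add(4, -20), Mul(Rational(1, 4), w)) = Add(-16, Mul(Rational(1, 4), w)))
Mul(Add(Function('j')(5), 422), -311) = Mul(Add(Add(-16, Mul(Rational(1, 4), 5)), 422), -311) = Mul(Add(Add(-16, Rational(5, 4)), 422), -311) = Mul(Add(Rational(-59, 4), 422), -311) = Mul(Rational(1629, 4), -311) = Rational(-506619, 4)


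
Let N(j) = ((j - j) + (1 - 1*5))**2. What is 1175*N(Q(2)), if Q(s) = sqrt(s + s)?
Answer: 18800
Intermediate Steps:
Q(s) = sqrt(2)*sqrt(s) (Q(s) = sqrt(2*s) = sqrt(2)*sqrt(s))
N(j) = 16 (N(j) = (0 + (1 - 5))**2 = (0 - 4)**2 = (-4)**2 = 16)
1175*N(Q(2)) = 1175*16 = 18800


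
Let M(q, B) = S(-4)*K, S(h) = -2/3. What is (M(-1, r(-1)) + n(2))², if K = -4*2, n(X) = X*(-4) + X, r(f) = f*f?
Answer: 4/9 ≈ 0.44444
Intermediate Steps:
r(f) = f²
S(h) = -⅔ (S(h) = -2*⅓ = -⅔)
n(X) = -3*X (n(X) = -4*X + X = -3*X)
K = -8
M(q, B) = 16/3 (M(q, B) = -⅔*(-8) = 16/3)
(M(-1, r(-1)) + n(2))² = (16/3 - 3*2)² = (16/3 - 6)² = (-⅔)² = 4/9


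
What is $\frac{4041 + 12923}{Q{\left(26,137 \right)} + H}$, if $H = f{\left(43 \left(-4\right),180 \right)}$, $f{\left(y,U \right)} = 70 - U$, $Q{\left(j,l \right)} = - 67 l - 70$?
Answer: $- \frac{16964}{9359} \approx -1.8126$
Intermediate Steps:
$Q{\left(j,l \right)} = -70 - 67 l$
$H = -110$ ($H = 70 - 180 = -110$)
$\frac{4041 + 12923}{Q{\left(26,137 \right)} + H} = \frac{4041 + 12923}{\left(-70 - 9179\right) - 110} = \frac{16964}{\left(-70 - 9179\right) - 110} = \frac{16964}{-9249 - 110} = \frac{16964}{-9359} = 16964 \left(- \frac{1}{9359}\right) = - \frac{16964}{9359}$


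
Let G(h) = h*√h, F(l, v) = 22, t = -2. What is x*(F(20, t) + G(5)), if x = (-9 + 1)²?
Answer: 1408 + 320*√5 ≈ 2123.5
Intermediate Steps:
G(h) = h^(3/2)
x = 64 (x = (-8)² = 64)
x*(F(20, t) + G(5)) = 64*(22 + 5^(3/2)) = 64*(22 + 5*√5) = 1408 + 320*√5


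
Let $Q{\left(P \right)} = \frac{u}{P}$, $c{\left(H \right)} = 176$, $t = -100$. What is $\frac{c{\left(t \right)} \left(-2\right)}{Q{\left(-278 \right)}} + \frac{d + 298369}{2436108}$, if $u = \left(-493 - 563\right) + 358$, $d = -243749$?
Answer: $- \frac{29793707461}{212550423} \approx -140.17$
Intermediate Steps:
$u = -698$ ($u = \left(-493 - 563\right) + 358 = -1056 + 358 = -698$)
$Q{\left(P \right)} = - \frac{698}{P}$
$\frac{c{\left(t \right)} \left(-2\right)}{Q{\left(-278 \right)}} + \frac{d + 298369}{2436108} = \frac{176 \left(-2\right)}{\left(-698\right) \frac{1}{-278}} + \frac{-243749 + 298369}{2436108} = - \frac{352}{\left(-698\right) \left(- \frac{1}{278}\right)} + 54620 \cdot \frac{1}{2436108} = - \frac{352}{\frac{349}{139}} + \frac{13655}{609027} = \left(-352\right) \frac{139}{349} + \frac{13655}{609027} = - \frac{48928}{349} + \frac{13655}{609027} = - \frac{29793707461}{212550423}$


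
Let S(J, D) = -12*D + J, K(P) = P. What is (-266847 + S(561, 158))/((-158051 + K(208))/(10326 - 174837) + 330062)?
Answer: -44118889002/54298987525 ≈ -0.81252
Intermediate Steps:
S(J, D) = J - 12*D
(-266847 + S(561, 158))/((-158051 + K(208))/(10326 - 174837) + 330062) = (-266847 + (561 - 12*158))/((-158051 + 208)/(10326 - 174837) + 330062) = (-266847 + (561 - 1896))/(-157843/(-164511) + 330062) = (-266847 - 1335)/(-157843*(-1/164511) + 330062) = -268182/(157843/164511 + 330062) = -268182/54298987525/164511 = -268182*164511/54298987525 = -44118889002/54298987525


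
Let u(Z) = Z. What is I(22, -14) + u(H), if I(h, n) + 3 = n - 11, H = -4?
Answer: -32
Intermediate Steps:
I(h, n) = -14 + n (I(h, n) = -3 + (n - 11) = -3 + (-11 + n) = -14 + n)
I(22, -14) + u(H) = (-14 - 14) - 4 = -28 - 4 = -32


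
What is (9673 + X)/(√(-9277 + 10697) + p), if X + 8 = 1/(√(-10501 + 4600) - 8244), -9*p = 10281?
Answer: -2251280605437147/265795593555971 - 3941547602166*√355/265795593555971 + 6*I*√2094855/265795593555971 + 3427*I*√5901/265795593555971 ≈ -8.7494 + 1.0231e-9*I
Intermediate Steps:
p = -3427/3 (p = -⅑*10281 = -3427/3 ≈ -1142.3)
X = -8 + 1/(-8244 + I*√5901) (X = -8 + 1/(√(-10501 + 4600) - 8244) = -8 + 1/(√(-5901) - 8244) = -8 + 1/(I*√5901 - 8244) = -8 + 1/(-8244 + I*√5901) ≈ -8.0001 - 1.1302e-6*I)
(9673 + X)/(√(-9277 + 10697) + p) = (9673 + (-181254580/22656479 - I*√5901/67969437))/(√(-9277 + 10697) - 3427/3) = (218974866787/22656479 - I*√5901/67969437)/(√1420 - 3427/3) = (218974866787/22656479 - I*√5901/67969437)/(2*√355 - 3427/3) = (218974866787/22656479 - I*√5901/67969437)/(-3427/3 + 2*√355)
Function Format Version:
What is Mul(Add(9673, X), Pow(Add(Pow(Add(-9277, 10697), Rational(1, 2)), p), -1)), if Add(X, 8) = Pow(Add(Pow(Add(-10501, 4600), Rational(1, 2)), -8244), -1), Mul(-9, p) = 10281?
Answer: Add(Rational(-2251280605437147, 265795593555971), Mul(Rational(-3941547602166, 265795593555971), Pow(355, Rational(1, 2))), Mul(Rational(6, 265795593555971), I, Pow(2094855, Rational(1, 2))), Mul(Rational(3427, 265795593555971), I, Pow(5901, Rational(1, 2)))) ≈ Add(-8.7494, Mul(1.0231e-9, I))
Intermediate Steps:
p = Rational(-3427, 3) (p = Mul(Rational(-1, 9), 10281) = Rational(-3427, 3) ≈ -1142.3)
X = Add(-8, Pow(Add(-8244, Mul(I, Pow(5901, Rational(1, 2)))), -1)) (X = Add(-8, Pow(Add(Pow(Add(-10501, 4600), Rational(1, 2)), -8244), -1)) = Add(-8, Pow(Add(Pow(-5901, Rational(1, 2)), -8244), -1)) = Add(-8, Pow(Add(Mul(I, Pow(5901, Rational(1, 2))), -8244), -1)) = Add(-8, Pow(Add(-8244, Mul(I, Pow(5901, Rational(1, 2)))), -1)) ≈ Add(-8.0001, Mul(-1.1302e-6, I)))
Mul(Add(9673, X), Pow(Add(Pow(Add(-9277, 10697), Rational(1, 2)), p), -1)) = Mul(Add(9673, Add(Rational(-181254580, 22656479), Mul(Rational(-1, 67969437), I, Pow(5901, Rational(1, 2))))), Pow(Add(Pow(Add(-9277, 10697), Rational(1, 2)), Rational(-3427, 3)), -1)) = Mul(Add(Rational(218974866787, 22656479), Mul(Rational(-1, 67969437), I, Pow(5901, Rational(1, 2)))), Pow(Add(Pow(1420, Rational(1, 2)), Rational(-3427, 3)), -1)) = Mul(Add(Rational(218974866787, 22656479), Mul(Rational(-1, 67969437), I, Pow(5901, Rational(1, 2)))), Pow(Add(Mul(2, Pow(355, Rational(1, 2))), Rational(-3427, 3)), -1)) = Mul(Add(Rational(218974866787, 22656479), Mul(Rational(-1, 67969437), I, Pow(5901, Rational(1, 2)))), Pow(Add(Rational(-3427, 3), Mul(2, Pow(355, Rational(1, 2)))), -1)) = Mul(Pow(Add(Rational(-3427, 3), Mul(2, Pow(355, Rational(1, 2)))), -1), Add(Rational(218974866787, 22656479), Mul(Rational(-1, 67969437), I, Pow(5901, Rational(1, 2)))))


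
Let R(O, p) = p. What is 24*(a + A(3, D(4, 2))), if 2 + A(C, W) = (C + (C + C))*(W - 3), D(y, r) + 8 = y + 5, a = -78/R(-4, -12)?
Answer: -324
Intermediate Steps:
a = 13/2 (a = -78/(-12) = -78*(-1/12) = 13/2 ≈ 6.5000)
D(y, r) = -3 + y (D(y, r) = -8 + (y + 5) = -8 + (5 + y) = -3 + y)
A(C, W) = -2 + 3*C*(-3 + W) (A(C, W) = -2 + (C + (C + C))*(W - 3) = -2 + (C + 2*C)*(-3 + W) = -2 + (3*C)*(-3 + W) = -2 + 3*C*(-3 + W))
24*(a + A(3, D(4, 2))) = 24*(13/2 + (-2 - 9*3 + 3*3*(-3 + 4))) = 24*(13/2 + (-2 - 27 + 3*3*1)) = 24*(13/2 + (-2 - 27 + 9)) = 24*(13/2 - 20) = 24*(-27/2) = -324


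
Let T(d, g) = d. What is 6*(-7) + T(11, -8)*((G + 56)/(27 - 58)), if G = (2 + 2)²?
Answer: -2094/31 ≈ -67.548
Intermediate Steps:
G = 16 (G = 4² = 16)
6*(-7) + T(11, -8)*((G + 56)/(27 - 58)) = 6*(-7) + 11*((16 + 56)/(27 - 58)) = -42 + 11*(72/(-31)) = -42 + 11*(72*(-1/31)) = -42 + 11*(-72/31) = -42 - 792/31 = -2094/31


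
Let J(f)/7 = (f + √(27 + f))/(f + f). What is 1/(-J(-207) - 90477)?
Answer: -1723110642/155907912444461 - 1932*I*√5/155907912444461 ≈ -1.1052e-5 - 2.7709e-11*I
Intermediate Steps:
J(f) = 7*(f + √(27 + f))/(2*f) (J(f) = 7*((f + √(27 + f))/(f + f)) = 7*((f + √(27 + f))/((2*f))) = 7*((f + √(27 + f))*(1/(2*f))) = 7*((f + √(27 + f))/(2*f)) = 7*(f + √(27 + f))/(2*f))
1/(-J(-207) - 90477) = 1/(-7*(-207 + √(27 - 207))/(2*(-207)) - 90477) = 1/(-7*(-1)*(-207 + √(-180))/(2*207) - 90477) = 1/(-7*(-1)*(-207 + 6*I*√5)/(2*207) - 90477) = 1/(-(7/2 - 7*I*√5/69) - 90477) = 1/((-7/2 + 7*I*√5/69) - 90477) = 1/(-180961/2 + 7*I*√5/69)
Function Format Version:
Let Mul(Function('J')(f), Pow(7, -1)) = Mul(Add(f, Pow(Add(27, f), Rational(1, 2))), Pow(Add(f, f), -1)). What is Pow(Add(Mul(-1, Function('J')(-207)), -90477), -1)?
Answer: Add(Rational(-1723110642, 155907912444461), Mul(Rational(-1932, 155907912444461), I, Pow(5, Rational(1, 2)))) ≈ Add(-1.1052e-5, Mul(-2.7709e-11, I))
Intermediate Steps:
Function('J')(f) = Mul(Rational(7, 2), Pow(f, -1), Add(f, Pow(Add(27, f), Rational(1, 2)))) (Function('J')(f) = Mul(7, Mul(Add(f, Pow(Add(27, f), Rational(1, 2))), Pow(Add(f, f), -1))) = Mul(7, Mul(Add(f, Pow(Add(27, f), Rational(1, 2))), Pow(Mul(2, f), -1))) = Mul(7, Mul(Add(f, Pow(Add(27, f), Rational(1, 2))), Mul(Rational(1, 2), Pow(f, -1)))) = Mul(7, Mul(Rational(1, 2), Pow(f, -1), Add(f, Pow(Add(27, f), Rational(1, 2))))) = Mul(Rational(7, 2), Pow(f, -1), Add(f, Pow(Add(27, f), Rational(1, 2)))))
Pow(Add(Mul(-1, Function('J')(-207)), -90477), -1) = Pow(Add(Mul(-1, Mul(Rational(7, 2), Pow(-207, -1), Add(-207, Pow(Add(27, -207), Rational(1, 2))))), -90477), -1) = Pow(Add(Mul(-1, Mul(Rational(7, 2), Rational(-1, 207), Add(-207, Pow(-180, Rational(1, 2))))), -90477), -1) = Pow(Add(Mul(-1, Mul(Rational(7, 2), Rational(-1, 207), Add(-207, Mul(6, I, Pow(5, Rational(1, 2)))))), -90477), -1) = Pow(Add(Mul(-1, Add(Rational(7, 2), Mul(Rational(-7, 69), I, Pow(5, Rational(1, 2))))), -90477), -1) = Pow(Add(Add(Rational(-7, 2), Mul(Rational(7, 69), I, Pow(5, Rational(1, 2)))), -90477), -1) = Pow(Add(Rational(-180961, 2), Mul(Rational(7, 69), I, Pow(5, Rational(1, 2)))), -1)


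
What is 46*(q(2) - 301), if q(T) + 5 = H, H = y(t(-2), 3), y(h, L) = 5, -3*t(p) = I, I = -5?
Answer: -13846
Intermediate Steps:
t(p) = 5/3 (t(p) = -1/3*(-5) = 5/3)
H = 5
q(T) = 0 (q(T) = -5 + 5 = 0)
46*(q(2) - 301) = 46*(0 - 301) = 46*(-301) = -13846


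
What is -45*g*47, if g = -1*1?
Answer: 2115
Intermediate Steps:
g = -1
-45*g*47 = -45*(-1)*47 = 45*47 = 2115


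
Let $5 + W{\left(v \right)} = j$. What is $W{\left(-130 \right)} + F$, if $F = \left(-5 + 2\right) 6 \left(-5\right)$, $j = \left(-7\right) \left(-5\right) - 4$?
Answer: $116$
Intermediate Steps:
$j = 31$ ($j = 35 - 4 = 31$)
$W{\left(v \right)} = 26$ ($W{\left(v \right)} = -5 + 31 = 26$)
$F = 90$ ($F = \left(-3\right) \left(-30\right) = 90$)
$W{\left(-130 \right)} + F = 26 + 90 = 116$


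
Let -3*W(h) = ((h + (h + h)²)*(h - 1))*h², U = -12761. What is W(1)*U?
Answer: 0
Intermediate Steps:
W(h) = -h²*(-1 + h)*(h + 4*h²)/3 (W(h) = -(h + (h + h)²)*(h - 1)*h²/3 = -(h + (2*h)²)*(-1 + h)*h²/3 = -(h + 4*h²)*(-1 + h)*h²/3 = -(-1 + h)*(h + 4*h²)*h²/3 = -h²*(-1 + h)*(h + 4*h²)/3)
W(1)*U = ((⅓)*1³*(1 - 4*1² + 3*1))*(-12761) = ((⅓)*1*(1 - 4*1 + 3))*(-12761) = ((⅓)*1*(1 - 4 + 3))*(-12761) = ((⅓)*1*0)*(-12761) = 0*(-12761) = 0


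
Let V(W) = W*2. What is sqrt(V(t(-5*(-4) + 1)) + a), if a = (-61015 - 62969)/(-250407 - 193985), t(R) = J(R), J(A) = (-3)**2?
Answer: 6*sqrt(1566759545)/55549 ≈ 4.2754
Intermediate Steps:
J(A) = 9
t(R) = 9
V(W) = 2*W
a = 15498/55549 (a = -123984/(-444392) = -123984*(-1/444392) = 15498/55549 ≈ 0.27900)
sqrt(V(t(-5*(-4) + 1)) + a) = sqrt(2*9 + 15498/55549) = sqrt(18 + 15498/55549) = sqrt(1015380/55549) = 6*sqrt(1566759545)/55549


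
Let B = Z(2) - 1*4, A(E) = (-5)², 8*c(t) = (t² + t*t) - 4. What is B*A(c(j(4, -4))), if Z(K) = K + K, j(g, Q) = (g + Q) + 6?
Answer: 0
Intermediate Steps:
j(g, Q) = 6 + Q + g (j(g, Q) = (Q + g) + 6 = 6 + Q + g)
c(t) = -½ + t²/4 (c(t) = ((t² + t*t) - 4)/8 = ((t² + t²) - 4)/8 = (2*t² - 4)/8 = (-4 + 2*t²)/8 = -½ + t²/4)
Z(K) = 2*K
A(E) = 25
B = 0 (B = 2*2 - 1*4 = 4 - 4 = 0)
B*A(c(j(4, -4))) = 0*25 = 0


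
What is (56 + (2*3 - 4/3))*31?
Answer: 5642/3 ≈ 1880.7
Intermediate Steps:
(56 + (2*3 - 4/3))*31 = (56 + (6 - 4*⅓))*31 = (56 + (6 - 4/3))*31 = (56 + 14/3)*31 = (182/3)*31 = 5642/3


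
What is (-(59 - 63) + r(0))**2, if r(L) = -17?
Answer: 169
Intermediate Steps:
(-(59 - 63) + r(0))**2 = (-(59 - 63) - 17)**2 = (-1*(-4) - 17)**2 = (4 - 17)**2 = (-13)**2 = 169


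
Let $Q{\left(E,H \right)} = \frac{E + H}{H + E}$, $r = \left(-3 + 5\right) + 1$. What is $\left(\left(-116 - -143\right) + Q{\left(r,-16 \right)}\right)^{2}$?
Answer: $784$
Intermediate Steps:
$r = 3$ ($r = 2 + 1 = 3$)
$Q{\left(E,H \right)} = 1$ ($Q{\left(E,H \right)} = \frac{E + H}{E + H} = 1$)
$\left(\left(-116 - -143\right) + Q{\left(r,-16 \right)}\right)^{2} = \left(\left(-116 - -143\right) + 1\right)^{2} = \left(\left(-116 + 143\right) + 1\right)^{2} = \left(27 + 1\right)^{2} = 28^{2} = 784$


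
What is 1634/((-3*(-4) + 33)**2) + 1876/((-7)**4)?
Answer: 1103162/694575 ≈ 1.5883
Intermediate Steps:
1634/((-3*(-4) + 33)**2) + 1876/((-7)**4) = 1634/((12 + 33)**2) + 1876/2401 = 1634/(45**2) + 1876*(1/2401) = 1634/2025 + 268/343 = 1103162/694575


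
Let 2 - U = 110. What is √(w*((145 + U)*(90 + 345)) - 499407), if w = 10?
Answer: I*√338457 ≈ 581.77*I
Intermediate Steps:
U = -108 (U = 2 - 1*110 = 2 - 110 = -108)
√(w*((145 + U)*(90 + 345)) - 499407) = √(10*((145 - 108)*(90 + 345)) - 499407) = √(10*(37*435) - 499407) = √(10*16095 - 499407) = √(160950 - 499407) = √(-338457) = I*√338457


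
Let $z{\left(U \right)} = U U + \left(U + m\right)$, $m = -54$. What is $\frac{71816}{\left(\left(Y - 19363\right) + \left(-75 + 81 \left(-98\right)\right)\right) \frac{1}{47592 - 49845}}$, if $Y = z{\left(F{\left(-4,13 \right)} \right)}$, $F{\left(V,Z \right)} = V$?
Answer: $\frac{80900724}{13709} \approx 5901.3$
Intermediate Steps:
$z{\left(U \right)} = -54 + U + U^{2}$ ($z{\left(U \right)} = U U + \left(U - 54\right) = U^{2} + \left(-54 + U\right) = -54 + U + U^{2}$)
$Y = -42$ ($Y = -54 - 4 + \left(-4\right)^{2} = -54 - 4 + 16 = -42$)
$\frac{71816}{\left(\left(Y - 19363\right) + \left(-75 + 81 \left(-98\right)\right)\right) \frac{1}{47592 - 49845}} = \frac{71816}{\left(\left(-42 - 19363\right) + \left(-75 + 81 \left(-98\right)\right)\right) \frac{1}{47592 - 49845}} = \frac{71816}{\left(-19405 - 8013\right) \frac{1}{-2253}} = \frac{71816}{\left(-19405 - 8013\right) \left(- \frac{1}{2253}\right)} = \frac{71816}{\left(-27418\right) \left(- \frac{1}{2253}\right)} = \frac{71816}{\frac{27418}{2253}} = 71816 \cdot \frac{2253}{27418} = \frac{80900724}{13709}$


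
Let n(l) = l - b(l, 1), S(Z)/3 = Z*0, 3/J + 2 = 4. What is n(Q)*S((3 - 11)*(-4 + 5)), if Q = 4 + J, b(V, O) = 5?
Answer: 0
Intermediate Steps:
J = 3/2 (J = 3/(-2 + 4) = 3/2 ≈ 1.5000)
S(Z) = 0 (S(Z) = 3*(Z*0) = 3*0 = 0)
Q = 11/2 (Q = 4 + 3/2 = 11/2 ≈ 5.5000)
n(l) = -5 + l (n(l) = l - 1*5 = l - 5 = -5 + l)
n(Q)*S((3 - 11)*(-4 + 5)) = (-5 + 11/2)*0 = (½)*0 = 0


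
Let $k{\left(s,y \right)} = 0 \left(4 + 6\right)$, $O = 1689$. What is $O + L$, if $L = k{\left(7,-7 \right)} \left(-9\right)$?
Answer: $1689$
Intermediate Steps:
$k{\left(s,y \right)} = 0$ ($k{\left(s,y \right)} = 0 \cdot 10 = 0$)
$L = 0$ ($L = 0 \left(-9\right) = 0$)
$O + L = 1689 + 0 = 1689$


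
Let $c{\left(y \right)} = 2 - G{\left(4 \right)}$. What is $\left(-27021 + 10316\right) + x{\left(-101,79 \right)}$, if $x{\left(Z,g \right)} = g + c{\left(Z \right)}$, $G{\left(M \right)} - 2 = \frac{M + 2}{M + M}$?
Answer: $- \frac{66507}{4} \approx -16627.0$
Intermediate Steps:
$G{\left(M \right)} = 2 + \frac{2 + M}{2 M}$ ($G{\left(M \right)} = 2 + \frac{M + 2}{M + M} = 2 + \frac{2 + M}{2 M}$)
$c{\left(y \right)} = - \frac{3}{4}$ ($c{\left(y \right)} = 2 - \left(\frac{5}{2} + \frac{1}{4}\right) = 2 - \frac{11}{4} = - \frac{3}{4}$)
$x{\left(Z,g \right)} = - \frac{3}{4} + g$ ($x{\left(Z,g \right)} = g - \frac{3}{4} = - \frac{3}{4} + g$)
$\left(-27021 + 10316\right) + x{\left(-101,79 \right)} = \left(-27021 + 10316\right) + \left(- \frac{3}{4} + 79\right) = -16705 + \frac{313}{4} = - \frac{66507}{4}$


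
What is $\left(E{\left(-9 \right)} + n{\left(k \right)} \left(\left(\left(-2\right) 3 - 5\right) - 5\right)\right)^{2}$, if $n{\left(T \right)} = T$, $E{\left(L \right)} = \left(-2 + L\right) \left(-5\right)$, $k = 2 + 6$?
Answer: $5329$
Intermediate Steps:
$k = 8$
$E{\left(L \right)} = 10 - 5 L$
$\left(E{\left(-9 \right)} + n{\left(k \right)} \left(\left(\left(-2\right) 3 - 5\right) - 5\right)\right)^{2} = \left(\left(10 - -45\right) + 8 \left(\left(\left(-2\right) 3 - 5\right) - 5\right)\right)^{2} = \left(\left(10 + 45\right) + 8 \left(\left(-6 - 5\right) - 5\right)\right)^{2} = \left(55 + 8 \left(-11 - 5\right)\right)^{2} = \left(55 + 8 \left(-16\right)\right)^{2} = \left(55 - 128\right)^{2} = \left(-73\right)^{2} = 5329$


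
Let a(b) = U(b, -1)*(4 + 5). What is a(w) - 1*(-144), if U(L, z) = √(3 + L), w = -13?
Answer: 144 + 9*I*√10 ≈ 144.0 + 28.461*I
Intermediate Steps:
a(b) = 9*√(3 + b) (a(b) = √(3 + b)*(4 + 5) = √(3 + b)*9 = 9*√(3 + b))
a(w) - 1*(-144) = 9*√(3 - 13) - 1*(-144) = 9*√(-10) + 144 = 9*(I*√10) + 144 = 9*I*√10 + 144 = 144 + 9*I*√10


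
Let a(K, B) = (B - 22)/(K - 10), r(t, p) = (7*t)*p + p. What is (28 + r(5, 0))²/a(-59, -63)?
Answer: 54096/85 ≈ 636.42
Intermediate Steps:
r(t, p) = p + 7*p*t (r(t, p) = 7*p*t + p = p + 7*p*t)
a(K, B) = (-22 + B)/(-10 + K)
(28 + r(5, 0))²/a(-59, -63) = (28 + 0*(1 + 7*5))²/(((-22 - 63)/(-10 - 59))) = (28 + 0*(1 + 35))²/((-85/(-69))) = (28 + 0*36)²/((-1/69*(-85))) = (28 + 0)²/(85/69) = 28²*(69/85) = 784*(69/85) = 54096/85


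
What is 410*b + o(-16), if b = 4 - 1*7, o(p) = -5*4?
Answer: -1250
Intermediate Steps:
o(p) = -20
b = -3 (b = 4 - 7 = -3)
410*b + o(-16) = 410*(-3) - 20 = -1230 - 20 = -1250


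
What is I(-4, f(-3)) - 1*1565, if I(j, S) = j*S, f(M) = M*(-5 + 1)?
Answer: -1613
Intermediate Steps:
f(M) = -4*M (f(M) = M*(-4) = -4*M)
I(j, S) = S*j
I(-4, f(-3)) - 1*1565 = -4*(-3)*(-4) - 1*1565 = 12*(-4) - 1565 = -48 - 1565 = -1613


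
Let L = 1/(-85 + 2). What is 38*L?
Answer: -38/83 ≈ -0.45783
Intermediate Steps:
L = -1/83 (L = 1/(-83) = -1/83 ≈ -0.012048)
38*L = 38*(-1/83) = -38/83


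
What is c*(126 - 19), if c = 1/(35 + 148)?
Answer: 107/183 ≈ 0.58470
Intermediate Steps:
c = 1/183 ≈ 0.0054645
c*(126 - 19) = (126 - 19)/183 = (1/183)*107 = 107/183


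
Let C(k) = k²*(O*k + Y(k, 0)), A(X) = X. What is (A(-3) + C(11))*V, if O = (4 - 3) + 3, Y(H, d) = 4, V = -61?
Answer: -354105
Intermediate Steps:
O = 4 (O = 1 + 3 = 4)
C(k) = k²*(4 + 4*k) (C(k) = k²*(4*k + 4) = k²*(4 + 4*k))
(A(-3) + C(11))*V = (-3 + 4*11²*(1 + 11))*(-61) = (-3 + 4*121*12)*(-61) = (-3 + 5808)*(-61) = 5805*(-61) = -354105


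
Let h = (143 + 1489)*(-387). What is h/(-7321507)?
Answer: 631584/7321507 ≈ 0.086264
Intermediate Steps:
h = -631584 (h = 1632*(-387) = -631584)
h/(-7321507) = -631584/(-7321507) = -631584*(-1/7321507) = 631584/7321507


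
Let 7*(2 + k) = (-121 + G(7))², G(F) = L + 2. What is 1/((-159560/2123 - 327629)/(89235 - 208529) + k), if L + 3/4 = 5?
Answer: 2026089296/3812750325347 ≈ 0.00053140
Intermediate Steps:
L = 17/4 (L = -¾ + 5 = 17/4 ≈ 4.2500)
G(F) = 25/4 (G(F) = 17/4 + 2 = 25/4)
k = 210457/112 (k = -2 + (-121 + 25/4)²/7 = -2 + (-459/4)²/7 = -2 + (⅐)*(210681/16) = -2 + 210681/112 = 210457/112 ≈ 1879.1)
1/((-159560/2123 - 327629)/(89235 - 208529) + k) = 1/((-159560/2123 - 327629)/(89235 - 208529) + 210457/112) = 1/((-159560*1/2123 - 327629)/(-119294) + 210457/112) = 1/((-159560/2123 - 327629)*(-1/119294) + 210457/112) = 1/(-695715927/2123*(-1/119294) + 210457/112) = 1/(695715927/253261162 + 210457/112) = 1/(3812750325347/2026089296) = 2026089296/3812750325347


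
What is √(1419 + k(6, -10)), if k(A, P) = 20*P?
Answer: √1219 ≈ 34.914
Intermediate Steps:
√(1419 + k(6, -10)) = √(1419 + 20*(-10)) = √(1419 - 200) = √1219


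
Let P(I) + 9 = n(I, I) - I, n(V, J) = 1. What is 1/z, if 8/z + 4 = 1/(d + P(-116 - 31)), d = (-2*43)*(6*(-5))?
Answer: -10875/21752 ≈ -0.49995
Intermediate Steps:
d = 2580 (d = -86*(-30) = 2580)
P(I) = -8 - I (P(I) = -9 + (1 - I) = -8 - I)
z = -21752/10875 (z = 8/(-4 + 1/(2580 + (-8 - (-116 - 31)))) = 8/(-4 + 1/(2580 + (-8 - 1*(-147)))) = 8/(-4 + 1/(2580 + (-8 + 147))) = 8/(-4 + 1/(2580 + 139)) = 8/(-4 + 1/2719) = 8/(-10875/2719) = 8*(-2719/10875) = -21752/10875 ≈ -2.0002)
1/z = 1/(-21752/10875) = -10875/21752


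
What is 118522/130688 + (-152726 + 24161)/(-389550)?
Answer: 1049535797/848491840 ≈ 1.2369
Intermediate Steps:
118522/130688 + (-152726 + 24161)/(-389550) = 118522*(1/130688) - 128565*(-1/389550) = 59261/65344 + 8571/25970 = 1049535797/848491840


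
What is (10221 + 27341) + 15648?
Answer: 53210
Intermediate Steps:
(10221 + 27341) + 15648 = 37562 + 15648 = 53210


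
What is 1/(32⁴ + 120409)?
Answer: 1/1168985 ≈ 8.5544e-7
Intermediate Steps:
1/(32⁴ + 120409) = 1/(1048576 + 120409) = 1/1168985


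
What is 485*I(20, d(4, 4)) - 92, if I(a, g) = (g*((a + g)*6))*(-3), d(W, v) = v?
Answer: -838172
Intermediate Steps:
I(a, g) = -3*g*(6*a + 6*g) (I(a, g) = (g*(6*a + 6*g))*(-3) = -3*g*(6*a + 6*g))
485*I(20, d(4, 4)) - 92 = 485*(-18*4*(20 + 4)) - 92 = 485*(-18*4*24) - 92 = 485*(-1728) - 92 = -838080 - 92 = -838172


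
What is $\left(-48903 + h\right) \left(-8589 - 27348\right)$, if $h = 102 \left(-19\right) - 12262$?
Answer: $2267732511$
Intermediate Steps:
$h = -14200$ ($h = -1938 - 12262 = -14200$)
$\left(-48903 + h\right) \left(-8589 - 27348\right) = \left(-48903 - 14200\right) \left(-8589 - 27348\right) = \left(-63103\right) \left(-35937\right) = 2267732511$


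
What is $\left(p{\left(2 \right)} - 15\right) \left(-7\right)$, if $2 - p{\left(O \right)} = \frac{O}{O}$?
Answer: $98$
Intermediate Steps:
$p{\left(O \right)} = 1$ ($p{\left(O \right)} = 2 - \frac{O}{O} = 2 - 1 = 1$)
$\left(p{\left(2 \right)} - 15\right) \left(-7\right) = \left(1 - 15\right) \left(-7\right) = \left(-14\right) \left(-7\right) = 98$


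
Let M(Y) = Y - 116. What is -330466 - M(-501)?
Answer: -329849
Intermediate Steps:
M(Y) = -116 + Y
-330466 - M(-501) = -330466 - (-116 - 501) = -330466 - 1*(-617) = -330466 + 617 = -329849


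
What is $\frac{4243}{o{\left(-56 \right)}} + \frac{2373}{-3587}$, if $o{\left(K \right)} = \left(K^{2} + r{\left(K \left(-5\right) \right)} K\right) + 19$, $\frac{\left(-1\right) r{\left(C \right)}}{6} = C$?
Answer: $- \frac{215519014}{348781945} \approx -0.61792$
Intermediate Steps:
$r{\left(C \right)} = - 6 C$
$o{\left(K \right)} = 19 + 31 K^{2}$ ($o{\left(K \right)} = \left(K^{2} + - 6 K \left(-5\right) K\right) + 19 = \left(K^{2} + - 6 \left(- 5 K\right) K\right) + 19 = \left(K^{2} + 30 K K\right) + 19 = \left(K^{2} + 30 K^{2}\right) + 19 = 31 K^{2} + 19 = 19 + 31 K^{2}$)
$\frac{4243}{o{\left(-56 \right)}} + \frac{2373}{-3587} = \frac{4243}{19 + 31 \left(-56\right)^{2}} + \frac{2373}{-3587} = \frac{4243}{19 + 31 \cdot 3136} + 2373 \left(- \frac{1}{3587}\right) = \frac{4243}{19 + 97216} - \frac{2373}{3587} = \frac{4243}{97235} - \frac{2373}{3587} = - \frac{215519014}{348781945}$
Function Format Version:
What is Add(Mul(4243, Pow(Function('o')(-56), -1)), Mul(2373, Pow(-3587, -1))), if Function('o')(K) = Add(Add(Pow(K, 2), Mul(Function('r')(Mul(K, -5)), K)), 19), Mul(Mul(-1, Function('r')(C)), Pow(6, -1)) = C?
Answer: Rational(-215519014, 348781945) ≈ -0.61792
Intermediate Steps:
Function('r')(C) = Mul(-6, C)
Function('o')(K) = Add(19, Mul(31, Pow(K, 2))) (Function('o')(K) = Add(Add(Pow(K, 2), Mul(Mul(-6, Mul(K, -5)), K)), 19) = Add(Add(Pow(K, 2), Mul(Mul(-6, Mul(-5, K)), K)), 19) = Add(Add(Pow(K, 2), Mul(Mul(30, K), K)), 19) = Add(Add(Pow(K, 2), Mul(30, Pow(K, 2))), 19) = Add(Mul(31, Pow(K, 2)), 19) = Add(19, Mul(31, Pow(K, 2))))
Add(Mul(4243, Pow(Function('o')(-56), -1)), Mul(2373, Pow(-3587, -1))) = Add(Mul(4243, Pow(Add(19, Mul(31, Pow(-56, 2))), -1)), Mul(2373, Pow(-3587, -1))) = Add(Mul(4243, Pow(Add(19, Mul(31, 3136)), -1)), Mul(2373, Rational(-1, 3587))) = Add(Mul(4243, Pow(Add(19, 97216), -1)), Rational(-2373, 3587)) = Add(Mul(4243, Pow(97235, -1)), Rational(-2373, 3587)) = Add(Mul(4243, Rational(1, 97235)), Rational(-2373, 3587)) = Add(Rational(4243, 97235), Rational(-2373, 3587)) = Rational(-215519014, 348781945)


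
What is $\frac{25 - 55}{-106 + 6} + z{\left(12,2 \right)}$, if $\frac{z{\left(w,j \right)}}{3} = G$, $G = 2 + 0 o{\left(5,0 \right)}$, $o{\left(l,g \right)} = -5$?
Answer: $\frac{63}{10} \approx 6.3$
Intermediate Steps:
$G = 2$ ($G = 2 + 0 \left(-5\right) = 2 + 0 = 2$)
$z{\left(w,j \right)} = 6$ ($z{\left(w,j \right)} = 3 \cdot 2 = 6$)
$\frac{25 - 55}{-106 + 6} + z{\left(12,2 \right)} = \frac{25 - 55}{-106 + 6} + 6 = - \frac{30}{-100} + 6 = \left(-30\right) \left(- \frac{1}{100}\right) + 6 = \frac{3}{10} + 6 = \frac{63}{10}$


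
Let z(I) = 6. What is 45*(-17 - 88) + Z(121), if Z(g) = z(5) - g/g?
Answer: -4720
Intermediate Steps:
Z(g) = 5 (Z(g) = 6 - g/g = 6 - 1*1 = 6 - 1 = 5)
45*(-17 - 88) + Z(121) = 45*(-17 - 88) + 5 = 45*(-105) + 5 = -4725 + 5 = -4720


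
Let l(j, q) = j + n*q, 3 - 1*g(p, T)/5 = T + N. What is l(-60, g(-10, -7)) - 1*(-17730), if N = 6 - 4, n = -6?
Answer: 17430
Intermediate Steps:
N = 2
g(p, T) = 5 - 5*T (g(p, T) = 15 - 5*(T + 2) = 15 - 5*(2 + T) = 15 + (-10 - 5*T) = 5 - 5*T)
l(j, q) = j - 6*q
l(-60, g(-10, -7)) - 1*(-17730) = (-60 - 6*(5 - 5*(-7))) - 1*(-17730) = (-60 - 6*(5 + 35)) + 17730 = (-60 - 6*40) + 17730 = (-60 - 240) + 17730 = -300 + 17730 = 17430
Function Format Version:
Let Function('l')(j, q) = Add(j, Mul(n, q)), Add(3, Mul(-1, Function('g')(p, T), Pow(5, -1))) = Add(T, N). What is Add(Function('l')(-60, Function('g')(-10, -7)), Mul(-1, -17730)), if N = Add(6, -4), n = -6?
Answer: 17430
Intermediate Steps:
N = 2
Function('g')(p, T) = Add(5, Mul(-5, T)) (Function('g')(p, T) = Add(15, Mul(-5, Add(T, 2))) = Add(15, Mul(-5, Add(2, T))) = Add(15, Add(-10, Mul(-5, T))) = Add(5, Mul(-5, T)))
Function('l')(j, q) = Add(j, Mul(-6, q))
Add(Function('l')(-60, Function('g')(-10, -7)), Mul(-1, -17730)) = Add(Add(-60, Mul(-6, Add(5, Mul(-5, -7)))), Mul(-1, -17730)) = Add(Add(-60, Mul(-6, Add(5, 35))), 17730) = Add(Add(-60, Mul(-6, 40)), 17730) = Add(Add(-60, -240), 17730) = Add(-300, 17730) = 17430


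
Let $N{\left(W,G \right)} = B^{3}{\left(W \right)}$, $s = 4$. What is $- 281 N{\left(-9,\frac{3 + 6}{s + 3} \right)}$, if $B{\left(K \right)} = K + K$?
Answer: $1638792$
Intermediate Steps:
$B{\left(K \right)} = 2 K$
$N{\left(W,G \right)} = 8 W^{3}$ ($N{\left(W,G \right)} = \left(2 W\right)^{3} = 8 W^{3}$)
$- 281 N{\left(-9,\frac{3 + 6}{s + 3} \right)} = - 281 \cdot 8 \left(-9\right)^{3} = - 281 \cdot 8 \left(-729\right) = \left(-281\right) \left(-5832\right) = 1638792$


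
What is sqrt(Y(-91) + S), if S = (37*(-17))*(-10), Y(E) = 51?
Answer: sqrt(6341) ≈ 79.630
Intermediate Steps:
S = 6290 (S = -629*(-10) = 6290)
sqrt(Y(-91) + S) = sqrt(51 + 6290) = sqrt(6341)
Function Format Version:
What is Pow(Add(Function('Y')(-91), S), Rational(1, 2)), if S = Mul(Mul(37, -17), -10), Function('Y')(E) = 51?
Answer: Pow(6341, Rational(1, 2)) ≈ 79.630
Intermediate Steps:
S = 6290 (S = Mul(-629, -10) = 6290)
Pow(Add(Function('Y')(-91), S), Rational(1, 2)) = Pow(Add(51, 6290), Rational(1, 2)) = Pow(6341, Rational(1, 2))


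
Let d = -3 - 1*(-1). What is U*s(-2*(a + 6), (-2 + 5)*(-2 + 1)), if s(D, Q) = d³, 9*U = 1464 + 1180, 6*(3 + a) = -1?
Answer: -21152/9 ≈ -2350.2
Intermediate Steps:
a = -19/6 (a = -3 + (⅙)*(-1) = -3 - ⅙ = -19/6 ≈ -3.1667)
d = -2 (d = -3 + 1 = -2)
U = 2644/9 (U = (1464 + 1180)/9 = (⅑)*2644 = 2644/9 ≈ 293.78)
s(D, Q) = -8 (s(D, Q) = (-2)³ = -8)
U*s(-2*(a + 6), (-2 + 5)*(-2 + 1)) = (2644/9)*(-8) = -21152/9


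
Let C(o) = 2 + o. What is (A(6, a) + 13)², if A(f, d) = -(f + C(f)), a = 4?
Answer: 1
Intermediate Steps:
A(f, d) = -2 - 2*f (A(f, d) = -(f + (2 + f)) = -(2 + 2*f) = -2 - 2*f)
(A(6, a) + 13)² = ((-2 - 2*6) + 13)² = ((-2 - 12) + 13)² = (-14 + 13)² = (-1)² = 1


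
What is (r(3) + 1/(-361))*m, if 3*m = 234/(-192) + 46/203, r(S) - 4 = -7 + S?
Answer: 6445/7035168 ≈ 0.00091611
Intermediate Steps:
r(S) = -3 + S (r(S) = 4 + (-7 + S) = -3 + S)
m = -6445/19488 (m = (234/(-192) + 46/203)/3 = (234*(-1/192) + 46*(1/203))/3 = (-39/32 + 46/203)/3 = (⅓)*(-6445/6496) = -6445/19488 ≈ -0.33072)
(r(3) + 1/(-361))*m = ((-3 + 3) + 1/(-361))*(-6445/19488) = (0 - 1/361)*(-6445/19488) = -1/361*(-6445/19488) = 6445/7035168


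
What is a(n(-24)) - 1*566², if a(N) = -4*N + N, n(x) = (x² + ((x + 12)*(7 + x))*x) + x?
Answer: -307324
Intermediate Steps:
n(x) = x + x² + x*(7 + x)*(12 + x) (n(x) = (x² + ((12 + x)*(7 + x))*x) + x = (x² + ((7 + x)*(12 + x))*x) + x = (x² + x*(7 + x)*(12 + x)) + x = x + x² + x*(7 + x)*(12 + x))
a(N) = -3*N
a(n(-24)) - 1*566² = -(-72)*(85 + (-24)² + 20*(-24)) - 1*566² = -(-72)*(85 + 576 - 480) - 1*320356 = -(-72)*181 - 320356 = -3*(-4344) - 320356 = 13032 - 320356 = -307324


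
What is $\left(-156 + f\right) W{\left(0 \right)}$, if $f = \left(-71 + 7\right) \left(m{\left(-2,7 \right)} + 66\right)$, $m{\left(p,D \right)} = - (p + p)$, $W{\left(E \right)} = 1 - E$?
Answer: $-4636$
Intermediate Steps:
$m{\left(p,D \right)} = - 2 p$
$f = -4480$ ($f = \left(-71 + 7\right) \left(\left(-2\right) \left(-2\right) + 66\right) = - 64 \left(4 + 66\right) = \left(-64\right) 70 = -4480$)
$\left(-156 + f\right) W{\left(0 \right)} = \left(-156 - 4480\right) \left(1 - 0\right) = - 4636 \left(1 + 0\right) = \left(-4636\right) 1 = -4636$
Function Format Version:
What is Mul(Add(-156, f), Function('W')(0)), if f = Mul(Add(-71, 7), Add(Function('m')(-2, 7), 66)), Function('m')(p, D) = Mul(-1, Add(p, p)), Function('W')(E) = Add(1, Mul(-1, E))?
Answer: -4636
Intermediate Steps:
Function('m')(p, D) = Mul(-2, p) (Function('m')(p, D) = Mul(-1, Mul(2, p)) = Mul(-2, p))
f = -4480 (f = Mul(Add(-71, 7), Add(Mul(-2, -2), 66)) = Mul(-64, Add(4, 66)) = Mul(-64, 70) = -4480)
Mul(Add(-156, f), Function('W')(0)) = Mul(Add(-156, -4480), Add(1, Mul(-1, 0))) = Mul(-4636, Add(1, 0)) = Mul(-4636, 1) = -4636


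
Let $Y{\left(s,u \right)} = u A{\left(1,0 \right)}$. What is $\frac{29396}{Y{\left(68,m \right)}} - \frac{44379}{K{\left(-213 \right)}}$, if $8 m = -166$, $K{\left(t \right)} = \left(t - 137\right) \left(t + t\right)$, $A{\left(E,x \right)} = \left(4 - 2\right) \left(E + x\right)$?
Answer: $- \frac{2923190219}{4125100} \approx -708.63$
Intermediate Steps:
$A{\left(E,x \right)} = 2 E + 2 x$ ($A{\left(E,x \right)} = 2 \left(E + x\right) = 2 E + 2 x$)
$K{\left(t \right)} = 2 t \left(-137 + t\right)$ ($K{\left(t \right)} = \left(-137 + t\right) 2 t = 2 t \left(-137 + t\right)$)
$m = - \frac{83}{4}$ ($m = \frac{1}{8} \left(-166\right) = - \frac{83}{4} \approx -20.75$)
$Y{\left(s,u \right)} = 2 u$ ($Y{\left(s,u \right)} = u \left(2 \cdot 1 + 2 \cdot 0\right) = u \left(2 + 0\right) = u 2 = 2 u$)
$\frac{29396}{Y{\left(68,m \right)}} - \frac{44379}{K{\left(-213 \right)}} = \frac{29396}{2 \left(- \frac{83}{4}\right)} - \frac{44379}{2 \left(-213\right) \left(-137 - 213\right)} = \frac{29396}{- \frac{83}{2}} - \frac{44379}{2 \left(-213\right) \left(-350\right)} = 29396 \left(- \frac{2}{83}\right) - \frac{44379}{149100} = - \frac{58792}{83} - \frac{14793}{49700} = - \frac{2923190219}{4125100}$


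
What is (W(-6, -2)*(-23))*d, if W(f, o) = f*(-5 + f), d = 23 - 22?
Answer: -1518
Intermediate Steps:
d = 1
(W(-6, -2)*(-23))*d = (-6*(-5 - 6)*(-23))*1 = (-6*(-11)*(-23))*1 = (66*(-23))*1 = -1518*1 = -1518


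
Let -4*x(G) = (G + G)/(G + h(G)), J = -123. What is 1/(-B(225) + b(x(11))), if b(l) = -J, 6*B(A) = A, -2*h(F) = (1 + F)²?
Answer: 2/171 ≈ 0.011696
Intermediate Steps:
h(F) = -(1 + F)²/2
x(G) = -G/(2*(G - (1 + G)²/2)) (x(G) = -(G + G)/(4*(G - (1 + G)²/2)) = -2*G/(4*(G - (1 + G)²/2)) = -G/(2*(G - (1 + G)²/2)))
B(A) = A/6
b(l) = 123 (b(l) = -1*(-123) = 123)
1/(-B(225) + b(x(11))) = 1/(-225/6 + 123) = 1/(-1*75/2 + 123) = 1/(-75/2 + 123) = 1/(171/2) = 2/171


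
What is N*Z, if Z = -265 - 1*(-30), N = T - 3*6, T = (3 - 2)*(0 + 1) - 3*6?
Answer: 8225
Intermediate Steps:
T = -17 (T = 1*1 - 18 = 1 - 18 = -17)
N = -35 (N = -17 - 3*6 = -17 - 18 = -35)
Z = -235 (Z = -265 + 30 = -235)
N*Z = -35*(-235) = 8225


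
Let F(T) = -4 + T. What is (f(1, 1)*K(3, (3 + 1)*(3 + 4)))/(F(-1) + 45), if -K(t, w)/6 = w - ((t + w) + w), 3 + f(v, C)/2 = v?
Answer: -93/5 ≈ -18.600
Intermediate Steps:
f(v, C) = -6 + 2*v
K(t, w) = 6*t + 6*w (K(t, w) = -6*(w - ((t + w) + w)) = -6*(w - (t + 2*w)) = -6*(w + (-t - 2*w)) = -6*(-t - w) = 6*t + 6*w)
(f(1, 1)*K(3, (3 + 1)*(3 + 4)))/(F(-1) + 45) = ((-6 + 2*1)*(6*3 + 6*((3 + 1)*(3 + 4))))/((-4 - 1) + 45) = ((-6 + 2)*(18 + 6*(4*7)))/(-5 + 45) = -4*(18 + 6*28)/40 = -4*(18 + 168)*(1/40) = -4*186*(1/40) = -744*1/40 = -93/5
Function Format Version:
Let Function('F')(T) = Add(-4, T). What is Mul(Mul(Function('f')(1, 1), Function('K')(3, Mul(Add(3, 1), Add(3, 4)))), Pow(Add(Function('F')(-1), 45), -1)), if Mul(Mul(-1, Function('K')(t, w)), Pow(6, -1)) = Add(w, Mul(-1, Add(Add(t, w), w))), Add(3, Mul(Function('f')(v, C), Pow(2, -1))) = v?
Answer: Rational(-93, 5) ≈ -18.600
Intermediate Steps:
Function('f')(v, C) = Add(-6, Mul(2, v))
Function('K')(t, w) = Add(Mul(6, t), Mul(6, w)) (Function('K')(t, w) = Mul(-6, Add(w, Mul(-1, Add(Add(t, w), w)))) = Mul(-6, Add(w, Mul(-1, Add(t, Mul(2, w))))) = Mul(-6, Add(w, Add(Mul(-1, t), Mul(-2, w)))) = Mul(-6, Add(Mul(-1, t), Mul(-1, w))) = Add(Mul(6, t), Mul(6, w)))
Mul(Mul(Function('f')(1, 1), Function('K')(3, Mul(Add(3, 1), Add(3, 4)))), Pow(Add(Function('F')(-1), 45), -1)) = Mul(Mul(Add(-6, Mul(2, 1)), Add(Mul(6, 3), Mul(6, Mul(Add(3, 1), Add(3, 4))))), Pow(Add(Add(-4, -1), 45), -1)) = Mul(Mul(Add(-6, 2), Add(18, Mul(6, Mul(4, 7)))), Pow(Add(-5, 45), -1)) = Mul(Mul(-4, Add(18, Mul(6, 28))), Pow(40, -1)) = Mul(Mul(-4, Add(18, 168)), Rational(1, 40)) = Mul(Mul(-4, 186), Rational(1, 40)) = Mul(-744, Rational(1, 40)) = Rational(-93, 5)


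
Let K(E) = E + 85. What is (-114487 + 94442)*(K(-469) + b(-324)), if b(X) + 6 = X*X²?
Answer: 681782847630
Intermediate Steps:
b(X) = -6 + X³ (b(X) = -6 + X*X² = -6 + X³)
K(E) = 85 + E
(-114487 + 94442)*(K(-469) + b(-324)) = (-114487 + 94442)*((85 - 469) + (-6 + (-324)³)) = -20045*(-384 + (-6 - 34012224)) = -20045*(-384 - 34012230) = -20045*(-34012614) = 681782847630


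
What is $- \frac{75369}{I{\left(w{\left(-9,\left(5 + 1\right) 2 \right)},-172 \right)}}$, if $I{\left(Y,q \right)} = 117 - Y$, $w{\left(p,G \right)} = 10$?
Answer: $- \frac{75369}{107} \approx -704.38$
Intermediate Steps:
$- \frac{75369}{I{\left(w{\left(-9,\left(5 + 1\right) 2 \right)},-172 \right)}} = - \frac{75369}{117 - 10} = - \frac{75369}{107}$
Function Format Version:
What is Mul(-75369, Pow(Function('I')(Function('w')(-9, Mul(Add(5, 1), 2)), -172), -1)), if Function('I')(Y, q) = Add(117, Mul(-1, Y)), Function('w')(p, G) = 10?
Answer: Rational(-75369, 107) ≈ -704.38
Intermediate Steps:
Mul(-75369, Pow(Function('I')(Function('w')(-9, Mul(Add(5, 1), 2)), -172), -1)) = Mul(-75369, Pow(Add(117, Mul(-1, 10)), -1)) = Mul(-75369, Pow(Add(117, -10), -1)) = Mul(-75369, Pow(107, -1)) = Mul(-75369, Rational(1, 107)) = Rational(-75369, 107)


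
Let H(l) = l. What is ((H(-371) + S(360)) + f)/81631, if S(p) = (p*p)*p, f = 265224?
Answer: 46920853/81631 ≈ 574.79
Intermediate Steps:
S(p) = p³ (S(p) = p²*p = p³)
((H(-371) + S(360)) + f)/81631 = ((-371 + 360³) + 265224)/81631 = ((-371 + 46656000) + 265224)*(1/81631) = (46655629 + 265224)*(1/81631) = 46920853*(1/81631) = 46920853/81631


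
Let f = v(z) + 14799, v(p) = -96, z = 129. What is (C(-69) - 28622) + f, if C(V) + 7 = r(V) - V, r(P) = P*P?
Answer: -9096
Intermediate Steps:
f = 14703 (f = -96 + 14799 = 14703)
r(P) = P²
C(V) = -7 + V² - V (C(V) = -7 + (V² - V) = -7 + V² - V)
(C(-69) - 28622) + f = ((-7 + (-69)² - 1*(-69)) - 28622) + 14703 = ((-7 + 4761 + 69) - 28622) + 14703 = (4823 - 28622) + 14703 = -23799 + 14703 = -9096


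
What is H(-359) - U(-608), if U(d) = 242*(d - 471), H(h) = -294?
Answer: 260824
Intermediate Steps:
U(d) = -113982 + 242*d (U(d) = 242*(-471 + d) = -113982 + 242*d)
H(-359) - U(-608) = -294 - (-113982 + 242*(-608)) = -294 - (-113982 - 147136) = -294 - 1*(-261118) = -294 + 261118 = 260824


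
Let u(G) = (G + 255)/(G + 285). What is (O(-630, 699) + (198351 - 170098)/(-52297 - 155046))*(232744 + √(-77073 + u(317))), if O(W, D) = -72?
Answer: -3481140138056/207343 - 2136707*I*√6982804787/8915749 ≈ -1.6789e+7 - 20026.0*I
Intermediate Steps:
u(G) = (255 + G)/(285 + G)
(O(-630, 699) + (198351 - 170098)/(-52297 - 155046))*(232744 + √(-77073 + u(317))) = (-72 + (198351 - 170098)/(-52297 - 155046))*(232744 + √(-77073 + (255 + 317)/(285 + 317))) = (-72 + 28253/(-207343))*(232744 + √(-77073 + 572/602)) = (-72 + 28253*(-1/207343))*(232744 + √(-77073 + (1/602)*572)) = (-72 - 28253/207343)*(232744 + √(-77073 + 286/301)) = -14956949*(232744 + √(-23198687/301))/207343 = -14956949*(232744 + I*√6982804787/301)/207343 = -3481140138056/207343 - 2136707*I*√6982804787/8915749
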